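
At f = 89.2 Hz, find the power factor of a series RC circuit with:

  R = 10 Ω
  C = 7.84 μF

Step 1 — Angular frequency: ω = 2π·f = 2π·89.2 = 560.5 rad/s.
Step 2 — Component impedances:
  R: Z = R = 10 Ω
  C: Z = 1/(jωC) = -j/(ω·C) = 0 - j227.6 Ω
Step 3 — Series combination: Z_total = R + C = 10 - j227.6 Ω = 227.8∠-87.5° Ω.
Step 4 — Power factor: PF = cos(φ) = Re(Z)/|Z| = 10/227.8 = 0.0439.
Step 5 — Type: Im(Z) = -227.6 ⇒ leading (phase φ = -87.5°).

PF = 0.0439 (leading, φ = -87.5°)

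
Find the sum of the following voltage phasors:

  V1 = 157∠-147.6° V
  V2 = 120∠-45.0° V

Step 1 — Convert each phasor to rectangular form:
  V1 = 157·(cos(-147.6°) + j·sin(-147.6°)) = -132.6 - j84.12 V
  V2 = 120·(cos(-45.0°) + j·sin(-45.0°)) = 84.85 - j84.85 V
Step 2 — Sum components: V_total = -47.71 - j169 V.
Step 3 — Convert to polar: |V_total| = 175.6 V, ∠V_total = -105.8°.

V_total = 175.6∠-105.8° V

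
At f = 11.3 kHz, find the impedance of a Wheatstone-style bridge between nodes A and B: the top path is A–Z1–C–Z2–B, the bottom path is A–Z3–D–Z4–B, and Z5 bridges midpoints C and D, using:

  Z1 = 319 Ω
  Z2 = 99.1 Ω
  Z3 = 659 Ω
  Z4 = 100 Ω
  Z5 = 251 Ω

Step 1 — Angular frequency: ω = 2π·f = 2π·1.13e+04 = 7.1e+04 rad/s.
Step 2 — Component impedances:
  Z1: Z = R = 319 Ω
  Z2: Z = R = 99.1 Ω
  Z3: Z = R = 659 Ω
  Z4: Z = R = 100 Ω
  Z5: Z = R = 251 Ω
Step 3 — Bridge requires nodal analysis (the Z5 bridge couples midpoints C and D, so the two paths cannot be reduced to a simple series/parallel combination). Setting node B to ground and injecting 1 A at node A, the 3-node admittance system at A, C, D solves to V_A = Z_AB = 267.7 Ω = 267.7∠0.0° Ω.

Z = 267.7 Ω = 267.7∠0.0° Ω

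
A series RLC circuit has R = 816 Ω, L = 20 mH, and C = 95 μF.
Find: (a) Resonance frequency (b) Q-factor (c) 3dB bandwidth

Step 1 — Resonance: ω₀ = 1/√(LC) = 1/√(0.02·9.5e-05) = 725.5 rad/s.
Step 2 — f₀ = ω₀/(2π) = 115.5 Hz.
Step 3 — Series Q: Q = ω₀L/R = 725.5·0.02/816 = 0.01778.
Step 4 — Bandwidth: Δω = ω₀/Q = 4.08e+04 rad/s; BW = Δω/(2π) = 6494 Hz.

(a) f₀ = 115.5 Hz  (b) Q = 0.01778  (c) BW = 6494 Hz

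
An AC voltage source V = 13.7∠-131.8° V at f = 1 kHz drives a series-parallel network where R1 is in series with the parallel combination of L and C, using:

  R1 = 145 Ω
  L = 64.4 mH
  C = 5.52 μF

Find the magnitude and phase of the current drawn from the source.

Step 1 — Angular frequency: ω = 2π·f = 2π·1000 = 6283 rad/s.
Step 2 — Component impedances:
  R1: Z = R = 145 Ω
  L: Z = jωL = j·6283·0.0644 = 0 + j404.6 Ω
  C: Z = 1/(jωC) = -j/(ω·C) = 0 - j28.83 Ω
Step 3 — Parallel branch: L || C = 1/(1/L + 1/C) = 0 - j31.04 Ω.
Step 4 — Series with R1: Z_total = R1 + (L || C) = 145 - j31.04 Ω = 148.3∠-12.1° Ω.
Step 5 — Source phasor: V = 13.7∠-131.8° V = -9.131 - j10.21 V.
Step 6 — Ohm's law: I = V / Z_total = (-9.131 - j10.21) / (145 - j31.04) = -0.0458 - j0.08024 A.
Step 7 — Convert to polar: |I| = 0.09239 A, ∠I = -119.7°.

I = 0.09239∠-119.7° A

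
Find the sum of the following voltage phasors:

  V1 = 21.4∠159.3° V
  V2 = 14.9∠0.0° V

Step 1 — Convert each phasor to rectangular form:
  V1 = 21.4·(cos(159.3°) + j·sin(159.3°)) = -20.02 + j7.564 V
  V2 = 14.9·(cos(0.0°) + j·sin(0.0°)) = 14.9 V
Step 2 — Sum components: V_total = -5.119 + j7.564 V.
Step 3 — Convert to polar: |V_total| = 9.133 V, ∠V_total = 124.1°.

V_total = 9.133∠124.1° V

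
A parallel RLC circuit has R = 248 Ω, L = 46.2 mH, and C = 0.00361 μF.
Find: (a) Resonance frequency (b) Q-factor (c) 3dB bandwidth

Step 1 — Resonance: ω₀ = 1/√(LC) = 1/√(0.0462·3.61e-09) = 7.743e+04 rad/s.
Step 2 — f₀ = ω₀/(2π) = 1.232e+04 Hz.
Step 3 — Parallel Q: Q = R/(ω₀L) = 248/(7.743e+04·0.0462) = 0.06932.
Step 4 — Bandwidth: Δω = ω₀/Q = 1.117e+06 rad/s; BW = Δω/(2π) = 1.778e+05 Hz.

(a) f₀ = 1.232e+04 Hz  (b) Q = 0.06932  (c) BW = 1.778e+05 Hz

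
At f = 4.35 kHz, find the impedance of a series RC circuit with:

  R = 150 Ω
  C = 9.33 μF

Step 1 — Angular frequency: ω = 2π·f = 2π·4350 = 2.733e+04 rad/s.
Step 2 — Component impedances:
  R: Z = R = 150 Ω
  C: Z = 1/(jωC) = -j/(ω·C) = 0 - j3.921 Ω
Step 3 — Series combination: Z_total = R + C = 150 - j3.921 Ω = 150.1∠-1.5° Ω.

Z = 150 - j3.921 Ω = 150.1∠-1.5° Ω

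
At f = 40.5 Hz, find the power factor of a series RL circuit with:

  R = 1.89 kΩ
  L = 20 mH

Step 1 — Angular frequency: ω = 2π·f = 2π·40.5 = 254.5 rad/s.
Step 2 — Component impedances:
  R: Z = R = 1890 Ω
  L: Z = jωL = j·254.5·0.02 = 0 + j5.089 Ω
Step 3 — Series combination: Z_total = R + L = 1890 + j5.089 Ω = 1890∠0.2° Ω.
Step 4 — Power factor: PF = cos(φ) = Re(Z)/|Z| = 1890/1890 = 1.
Step 5 — Type: Im(Z) = 5.089 ⇒ lagging (phase φ = 0.2°).

PF = 1 (lagging, φ = 0.2°)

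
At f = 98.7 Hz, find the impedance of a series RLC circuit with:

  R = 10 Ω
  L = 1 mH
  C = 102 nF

Step 1 — Angular frequency: ω = 2π·f = 2π·98.7 = 620.2 rad/s.
Step 2 — Component impedances:
  R: Z = R = 10 Ω
  L: Z = jωL = j·620.2·0.001 = 0 + j0.6202 Ω
  C: Z = 1/(jωC) = -j/(ω·C) = 0 - j1.581e+04 Ω
Step 3 — Series combination: Z_total = R + L + C = 10 - j1.581e+04 Ω = 1.581e+04∠-90.0° Ω.

Z = 10 - j1.581e+04 Ω = 1.581e+04∠-90.0° Ω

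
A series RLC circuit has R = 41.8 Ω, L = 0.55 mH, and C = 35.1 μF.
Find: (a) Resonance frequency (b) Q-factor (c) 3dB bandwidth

Step 1 — Resonance condition Im(Z)=0 gives ω₀ = 1/√(LC).
Step 2 — ω₀ = 1/√(0.00055·3.51e-05) = 7197 rad/s.
Step 3 — f₀ = ω₀/(2π) = 1145 Hz.
Step 4 — Series Q: Q = ω₀L/R = 7197·0.00055/41.8 = 0.0947.
Step 5 — 3dB bandwidth: Δω = ω₀/Q = 7.6e+04 rad/s; BW = Δω/(2π) = 1.21e+04 Hz.

(a) f₀ = 1145 Hz  (b) Q = 0.0947  (c) BW = 1.21e+04 Hz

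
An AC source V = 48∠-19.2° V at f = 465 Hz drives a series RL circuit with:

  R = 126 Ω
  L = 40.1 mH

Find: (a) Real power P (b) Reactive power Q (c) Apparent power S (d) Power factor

Step 1 — Angular frequency: ω = 2π·f = 2π·465 = 2922 rad/s.
Step 2 — Component impedances:
  R: Z = R = 126 Ω
  L: Z = jωL = j·2922·0.0401 = 0 + j117.2 Ω
Step 3 — Series combination: Z_total = R + L = 126 + j117.2 Ω = 172.1∠42.9° Ω.
Step 4 — Source phasor: V = 48∠-19.2° V = 45.33 - j15.79 V.
Step 5 — Current: I = V / Z = 0.1305 - j0.2466 A = 0.279∠-62.1° A.
Step 6 — Complex power: S = V·I* = 9.807 + j9.119 VA.
Step 7 — Real power: P = Re(S) = 9.807 W.
Step 8 — Reactive power: Q = Im(S) = 9.119 VAR.
Step 9 — Apparent power: |S| = 13.39 VA.
Step 10 — Power factor: PF = P/|S| = 0.7323 (lagging).

(a) P = 9.807 W  (b) Q = 9.119 VAR  (c) S = 13.39 VA  (d) PF = 0.7323 (lagging)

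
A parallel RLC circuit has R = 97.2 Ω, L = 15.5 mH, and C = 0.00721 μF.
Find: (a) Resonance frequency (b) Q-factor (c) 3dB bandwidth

Step 1 — Resonance: ω₀ = 1/√(LC) = 1/√(0.0155·7.21e-09) = 9.459e+04 rad/s.
Step 2 — f₀ = ω₀/(2π) = 1.506e+04 Hz.
Step 3 — Parallel Q: Q = R/(ω₀L) = 97.2/(9.459e+04·0.0155) = 0.06629.
Step 4 — Bandwidth: Δω = ω₀/Q = 1.427e+06 rad/s; BW = Δω/(2π) = 2.271e+05 Hz.

(a) f₀ = 1.506e+04 Hz  (b) Q = 0.06629  (c) BW = 2.271e+05 Hz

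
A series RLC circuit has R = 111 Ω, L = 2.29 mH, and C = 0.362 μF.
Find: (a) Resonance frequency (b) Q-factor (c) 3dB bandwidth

Step 1 — Resonance condition Im(Z)=0 gives ω₀ = 1/√(LC).
Step 2 — ω₀ = 1/√(0.00229·3.62e-07) = 3.473e+04 rad/s.
Step 3 — f₀ = ω₀/(2π) = 5528 Hz.
Step 4 — Series Q: Q = ω₀L/R = 3.473e+04·0.00229/111 = 0.7165.
Step 5 — 3dB bandwidth: Δω = ω₀/Q = 4.847e+04 rad/s; BW = Δω/(2π) = 7714 Hz.

(a) f₀ = 5528 Hz  (b) Q = 0.7165  (c) BW = 7714 Hz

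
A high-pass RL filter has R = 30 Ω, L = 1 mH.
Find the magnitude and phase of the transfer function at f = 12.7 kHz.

Step 1 — Angular frequency: ω = 2π·1.27e+04 = 7.98e+04 rad/s.
Step 2 — Transfer function: H(jω) = jωL/(R + jωL).
Step 3 — Numerator jωL = j·79.8; denominator R + jωL = 30 + j79.8.
Step 4 — H = 0.8762 + j0.3294.
Step 5 — Magnitude: |H| = 0.936 (-0.6 dB); phase: φ = 20.6°.

|H| = 0.936 (-0.6 dB), φ = 20.6°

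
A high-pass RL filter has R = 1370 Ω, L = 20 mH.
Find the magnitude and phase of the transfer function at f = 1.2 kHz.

Step 1 — Angular frequency: ω = 2π·1200 = 7540 rad/s.
Step 2 — Transfer function: H(jω) = jωL/(R + jωL).
Step 3 — Numerator jωL = j·150.8; denominator R + jωL = 1370 + j150.8.
Step 4 — H = 0.01197 + j0.1088.
Step 5 — Magnitude: |H| = 0.1094 (-19.2 dB); phase: φ = 83.7°.

|H| = 0.1094 (-19.2 dB), φ = 83.7°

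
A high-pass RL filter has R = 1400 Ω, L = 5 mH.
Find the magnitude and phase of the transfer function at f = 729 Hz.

Step 1 — Angular frequency: ω = 2π·729 = 4580 rad/s.
Step 2 — Transfer function: H(jω) = jωL/(R + jωL).
Step 3 — Numerator jωL = j·22.9; denominator R + jωL = 1400 + j22.9.
Step 4 — H = 0.0002675 + j0.01635.
Step 5 — Magnitude: |H| = 0.01636 (-35.7 dB); phase: φ = 89.1°.

|H| = 0.01636 (-35.7 dB), φ = 89.1°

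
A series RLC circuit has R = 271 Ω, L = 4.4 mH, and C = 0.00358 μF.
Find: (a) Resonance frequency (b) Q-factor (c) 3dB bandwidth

Step 1 — Resonance condition Im(Z)=0 gives ω₀ = 1/√(LC).
Step 2 — ω₀ = 1/√(0.0044·3.58e-09) = 2.52e+05 rad/s.
Step 3 — f₀ = ω₀/(2π) = 4.01e+04 Hz.
Step 4 — Series Q: Q = ω₀L/R = 2.52e+05·0.0044/271 = 4.091.
Step 5 — 3dB bandwidth: Δω = ω₀/Q = 6.159e+04 rad/s; BW = Δω/(2π) = 9802 Hz.

(a) f₀ = 4.01e+04 Hz  (b) Q = 4.091  (c) BW = 9802 Hz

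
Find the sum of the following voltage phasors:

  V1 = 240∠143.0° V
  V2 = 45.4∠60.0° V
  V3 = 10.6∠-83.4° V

Step 1 — Convert each phasor to rectangular form:
  V1 = 240·(cos(143.0°) + j·sin(143.0°)) = -191.7 + j144.4 V
  V2 = 45.4·(cos(60.0°) + j·sin(60.0°)) = 22.7 + j39.32 V
  V3 = 10.6·(cos(-83.4°) + j·sin(-83.4°)) = 1.218 - j10.53 V
Step 2 — Sum components: V_total = -167.8 + j173.2 V.
Step 3 — Convert to polar: |V_total| = 241.1 V, ∠V_total = 134.1°.

V_total = 241.1∠134.1° V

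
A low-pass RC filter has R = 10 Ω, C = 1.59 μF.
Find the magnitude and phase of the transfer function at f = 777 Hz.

Step 1 — Angular frequency: ω = 2π·777 = 4882 rad/s.
Step 2 — Transfer function: H(jω) = 1/(1 + jωRC).
Step 3 — Denominator: 1 + jωRC = 1 + j·4882·10·1.59e-06 = 1 + j0.07762.
Step 4 — H = 0.994 - j0.07716.
Step 5 — Magnitude: |H| = 0.997 (-0.0 dB); phase: φ = -4.4°.

|H| = 0.997 (-0.0 dB), φ = -4.4°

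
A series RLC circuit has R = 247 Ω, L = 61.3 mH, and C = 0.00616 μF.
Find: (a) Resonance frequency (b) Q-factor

Step 1 — Resonance condition Im(Z)=0 gives ω₀ = 1/√(LC).
Step 2 — ω₀ = 1/√(0.0613·6.16e-09) = 5.146e+04 rad/s.
Step 3 — f₀ = ω₀/(2π) = 8190 Hz.
Step 4 — Series Q: Q = ω₀L/R = 5.146e+04·0.0613/247 = 12.77.

(a) f₀ = 8190 Hz  (b) Q = 12.77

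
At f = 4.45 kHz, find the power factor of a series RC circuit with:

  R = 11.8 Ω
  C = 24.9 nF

Step 1 — Angular frequency: ω = 2π·f = 2π·4450 = 2.796e+04 rad/s.
Step 2 — Component impedances:
  R: Z = R = 11.8 Ω
  C: Z = 1/(jωC) = -j/(ω·C) = 0 - j1436 Ω
Step 3 — Series combination: Z_total = R + C = 11.8 - j1436 Ω = 1436∠-89.5° Ω.
Step 4 — Power factor: PF = cos(φ) = Re(Z)/|Z| = 11.8/1436.4 = 0.008215.
Step 5 — Type: Im(Z) = -1436 ⇒ leading (phase φ = -89.5°).

PF = 0.008215 (leading, φ = -89.5°)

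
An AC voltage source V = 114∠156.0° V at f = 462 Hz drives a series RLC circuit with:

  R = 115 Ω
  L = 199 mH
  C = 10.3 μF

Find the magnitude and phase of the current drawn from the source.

Step 1 — Angular frequency: ω = 2π·f = 2π·462 = 2903 rad/s.
Step 2 — Component impedances:
  R: Z = R = 115 Ω
  L: Z = jωL = j·2903·0.199 = 0 + j577.7 Ω
  C: Z = 1/(jωC) = -j/(ω·C) = 0 - j33.45 Ω
Step 3 — Series combination: Z_total = R + L + C = 115 + j544.2 Ω = 556.2∠78.1° Ω.
Step 4 — Source phasor: V = 114∠156.0° V = -104.1 + j46.37 V.
Step 5 — Ohm's law: I = V / Z_total = (-104.1 + j46.37) / (115 + j544.2) = 0.04285 + j0.2004 A.
Step 6 — Convert to polar: |I| = 0.2049 A, ∠I = 77.9°.

I = 0.2049∠77.9° A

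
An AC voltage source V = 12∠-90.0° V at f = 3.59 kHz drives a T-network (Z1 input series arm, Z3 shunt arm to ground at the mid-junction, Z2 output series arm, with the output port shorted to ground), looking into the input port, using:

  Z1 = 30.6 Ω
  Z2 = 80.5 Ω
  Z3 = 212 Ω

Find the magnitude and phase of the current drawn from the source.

Step 1 — Angular frequency: ω = 2π·f = 2π·3590 = 2.256e+04 rad/s.
Step 2 — Component impedances:
  Z1: Z = R = 30.6 Ω
  Z2: Z = R = 80.5 Ω
  Z3: Z = R = 212 Ω
Step 3 — With the output port shorted to ground, the output series arm Z2 runs from the junction to ground; the shunt arm Z3 also runs from the junction to ground. They appear in parallel: Z3 || Z2 = 58.35 Ω.
Step 4 — Series with input arm Z1: Z_in = Z1 + (Z3 || Z2) = 88.95 Ω = 88.95∠0.0° Ω.
Step 5 — Source phasor: V = 12∠-90.0° V = 0 - j12 V.
Step 6 — Ohm's law: I = V / Z_total = (0 - j12) / (88.95) = 0 - j0.1349 A.
Step 7 — Convert to polar: |I| = 0.1349 A, ∠I = -90.0°.

I = 0.1349∠-90.0° A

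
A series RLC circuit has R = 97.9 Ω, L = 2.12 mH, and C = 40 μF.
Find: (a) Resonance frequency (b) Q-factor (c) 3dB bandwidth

Step 1 — Resonance condition Im(Z)=0 gives ω₀ = 1/√(LC).
Step 2 — ω₀ = 1/√(0.00212·4e-05) = 3434 rad/s.
Step 3 — f₀ = ω₀/(2π) = 546.5 Hz.
Step 4 — Series Q: Q = ω₀L/R = 3434·0.00212/97.9 = 0.07436.
Step 5 — 3dB bandwidth: Δω = ω₀/Q = 4.618e+04 rad/s; BW = Δω/(2π) = 7350 Hz.

(a) f₀ = 546.5 Hz  (b) Q = 0.07436  (c) BW = 7350 Hz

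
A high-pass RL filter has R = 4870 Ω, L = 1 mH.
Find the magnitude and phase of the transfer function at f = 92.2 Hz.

Step 1 — Angular frequency: ω = 2π·92.2 = 579.3 rad/s.
Step 2 — Transfer function: H(jω) = jωL/(R + jωL).
Step 3 — Numerator jωL = j·0.5793; denominator R + jωL = 4870 + j0.5793.
Step 4 — H = 1.415e-08 + j0.000119.
Step 5 — Magnitude: |H| = 0.000119 (-78.5 dB); phase: φ = 90.0°.

|H| = 0.000119 (-78.5 dB), φ = 90.0°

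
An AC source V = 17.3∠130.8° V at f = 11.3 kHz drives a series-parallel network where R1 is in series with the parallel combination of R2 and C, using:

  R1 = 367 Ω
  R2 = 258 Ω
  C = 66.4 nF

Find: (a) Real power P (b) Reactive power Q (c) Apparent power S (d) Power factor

Step 1 — Angular frequency: ω = 2π·f = 2π·1.13e+04 = 7.1e+04 rad/s.
Step 2 — Component impedances:
  R1: Z = R = 367 Ω
  R2: Z = R = 258 Ω
  C: Z = 1/(jωC) = -j/(ω·C) = 0 - j212.1 Ω
Step 3 — Parallel branch: R2 || C = 1/(1/R2 + 1/C) = 104.1 - j126.6 Ω.
Step 4 — Series with R1: Z_total = R1 + (R2 || C) = 471.1 - j126.6 Ω = 487.8∠-15.0° Ω.
Step 5 — Source phasor: V = 17.3∠130.8° V = -11.3 + j13.1 V.
Step 6 — Current: I = V / Z = -0.02935 + j0.01992 A = 0.03547∠145.8° A.
Step 7 — Complex power: S = V·I* = 0.5926 - j0.1592 VA.
Step 8 — Real power: P = Re(S) = 0.5926 W.
Step 9 — Reactive power: Q = Im(S) = -0.1592 VAR.
Step 10 — Apparent power: |S| = 0.6136 VA.
Step 11 — Power factor: PF = P/|S| = 0.9657 (leading).

(a) P = 0.5926 W  (b) Q = -0.1592 VAR  (c) S = 0.6136 VA  (d) PF = 0.9657 (leading)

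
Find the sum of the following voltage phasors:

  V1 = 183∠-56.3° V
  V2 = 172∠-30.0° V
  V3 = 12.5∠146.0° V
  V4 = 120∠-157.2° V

Step 1 — Convert each phasor to rectangular form:
  V1 = 183·(cos(-56.3°) + j·sin(-56.3°)) = 101.5 - j152.2 V
  V2 = 172·(cos(-30.0°) + j·sin(-30.0°)) = 149 - j86 V
  V3 = 12.5·(cos(146.0°) + j·sin(146.0°)) = -10.36 + j6.99 V
  V4 = 120·(cos(-157.2°) + j·sin(-157.2°)) = -110.6 - j46.5 V
Step 2 — Sum components: V_total = 129.5 - j277.8 V.
Step 3 — Convert to polar: |V_total| = 306.5 V, ∠V_total = -65.0°.

V_total = 306.5∠-65.0° V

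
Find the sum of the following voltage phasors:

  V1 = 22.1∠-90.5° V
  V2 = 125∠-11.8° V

Step 1 — Convert each phasor to rectangular form:
  V1 = 22.1·(cos(-90.5°) + j·sin(-90.5°)) = -0.1929 - j22.1 V
  V2 = 125·(cos(-11.8°) + j·sin(-11.8°)) = 122.4 - j25.56 V
Step 2 — Sum components: V_total = 122.2 - j47.66 V.
Step 3 — Convert to polar: |V_total| = 131.1 V, ∠V_total = -21.3°.

V_total = 131.1∠-21.3° V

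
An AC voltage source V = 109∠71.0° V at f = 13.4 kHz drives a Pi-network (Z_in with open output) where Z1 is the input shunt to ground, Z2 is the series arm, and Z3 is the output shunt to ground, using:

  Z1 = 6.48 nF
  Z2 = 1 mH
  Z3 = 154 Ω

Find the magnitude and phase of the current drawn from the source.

Step 1 — Angular frequency: ω = 2π·f = 2π·1.34e+04 = 8.419e+04 rad/s.
Step 2 — Component impedances:
  Z1: Z = 1/(jωC) = -j/(ω·C) = 0 - j1833 Ω
  Z2: Z = jωL = j·8.419e+04·0.001 = 0 + j84.19 Ω
  Z3: Z = R = 154 Ω
Step 3 — With open output, the series arm Z2 and the output shunt Z3 appear in series to ground: Z2 + Z3 = 154 + j84.19 Ω.
Step 4 — Parallel with input shunt Z1: Z_in = Z1 || (Z2 + Z3) = 167.9 + j73.46 Ω = 183.3∠23.6° Ω.
Step 5 — Source phasor: V = 109∠71.0° V = 35.49 + j103.1 V.
Step 6 — Ohm's law: I = V / Z_total = (35.49 + j103.1) / (167.9 + j73.46) = 0.4029 + j0.4376 A.
Step 7 — Convert to polar: |I| = 0.5948 A, ∠I = 47.4°.

I = 0.5948∠47.4° A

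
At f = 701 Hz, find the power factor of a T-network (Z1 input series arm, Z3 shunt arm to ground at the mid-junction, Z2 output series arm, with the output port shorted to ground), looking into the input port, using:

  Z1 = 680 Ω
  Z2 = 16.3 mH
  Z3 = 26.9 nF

Step 1 — Angular frequency: ω = 2π·f = 2π·701 = 4405 rad/s.
Step 2 — Component impedances:
  Z1: Z = R = 680 Ω
  Z2: Z = jωL = j·4405·0.0163 = 0 + j71.79 Ω
  Z3: Z = 1/(jωC) = -j/(ω·C) = 0 - j8440 Ω
Step 3 — With the output port shorted to ground, the output series arm Z2 runs from the junction to ground; the shunt arm Z3 also runs from the junction to ground. They appear in parallel: Z3 || Z2 = 0 + j72.41 Ω.
Step 4 — Series with input arm Z1: Z_in = Z1 + (Z3 || Z2) = 680 + j72.41 Ω = 683.8∠6.1° Ω.
Step 5 — Power factor: PF = cos(φ) = Re(Z)/|Z| = 680/683.8 = 0.9944.
Step 6 — Type: Im(Z) = 72.41 ⇒ lagging (phase φ = 6.1°).

PF = 0.9944 (lagging, φ = 6.1°)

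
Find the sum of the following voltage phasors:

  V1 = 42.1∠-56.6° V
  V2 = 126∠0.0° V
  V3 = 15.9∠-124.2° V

Step 1 — Convert each phasor to rectangular form:
  V1 = 42.1·(cos(-56.6°) + j·sin(-56.6°)) = 23.18 - j35.15 V
  V2 = 126·(cos(0.0°) + j·sin(0.0°)) = 126 V
  V3 = 15.9·(cos(-124.2°) + j·sin(-124.2°)) = -8.937 - j13.15 V
Step 2 — Sum components: V_total = 140.2 - j48.3 V.
Step 3 — Convert to polar: |V_total| = 148.3 V, ∠V_total = -19.0°.

V_total = 148.3∠-19.0° V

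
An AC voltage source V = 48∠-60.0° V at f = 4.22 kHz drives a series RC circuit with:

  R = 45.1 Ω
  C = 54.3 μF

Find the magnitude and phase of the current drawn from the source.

Step 1 — Angular frequency: ω = 2π·f = 2π·4220 = 2.652e+04 rad/s.
Step 2 — Component impedances:
  R: Z = R = 45.1 Ω
  C: Z = 1/(jωC) = -j/(ω·C) = 0 - j0.6946 Ω
Step 3 — Series combination: Z_total = R + C = 45.1 - j0.6946 Ω = 45.11∠-0.9° Ω.
Step 4 — Source phasor: V = 48∠-60.0° V = 24 - j41.57 V.
Step 5 — Ohm's law: I = V / Z_total = (24 - j41.57) / (45.1 - j0.6946) = 0.5462 - j0.9133 A.
Step 6 — Convert to polar: |I| = 1.064 A, ∠I = -59.1°.

I = 1.064∠-59.1° A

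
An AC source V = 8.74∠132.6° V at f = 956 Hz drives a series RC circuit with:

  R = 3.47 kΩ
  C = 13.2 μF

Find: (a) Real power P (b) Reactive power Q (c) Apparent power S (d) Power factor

Step 1 — Angular frequency: ω = 2π·f = 2π·956 = 6007 rad/s.
Step 2 — Component impedances:
  R: Z = R = 3470 Ω
  C: Z = 1/(jωC) = -j/(ω·C) = 0 - j12.61 Ω
Step 3 — Series combination: Z_total = R + C = 3470 - j12.61 Ω = 3470∠-0.2° Ω.
Step 4 — Source phasor: V = 8.74∠132.6° V = -5.916 + j6.433 V.
Step 5 — Current: I = V / Z = -0.001712 + j0.001848 A = 0.002519∠132.8° A.
Step 6 — Complex power: S = V·I* = 0.02201 - j8.001e-05 VA.
Step 7 — Real power: P = Re(S) = 0.02201 W.
Step 8 — Reactive power: Q = Im(S) = -8.001e-05 VAR.
Step 9 — Apparent power: |S| = 0.02201 VA.
Step 10 — Power factor: PF = P/|S| = 1 (leading).

(a) P = 0.02201 W  (b) Q = -8.001e-05 VAR  (c) S = 0.02201 VA  (d) PF = 1 (leading)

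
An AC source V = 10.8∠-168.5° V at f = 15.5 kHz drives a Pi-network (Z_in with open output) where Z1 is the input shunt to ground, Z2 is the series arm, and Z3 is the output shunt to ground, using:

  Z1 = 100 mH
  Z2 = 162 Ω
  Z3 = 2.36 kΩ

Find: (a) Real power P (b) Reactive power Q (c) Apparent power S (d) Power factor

Step 1 — Angular frequency: ω = 2π·f = 2π·1.55e+04 = 9.739e+04 rad/s.
Step 2 — Component impedances:
  Z1: Z = jωL = j·9.739e+04·0.1 = 0 + j9739 Ω
  Z2: Z = R = 162 Ω
  Z3: Z = R = 2360 Ω
Step 3 — With open output, the series arm Z2 and the output shunt Z3 appear in series to ground: Z2 + Z3 = 2522 Ω.
Step 4 — Parallel with input shunt Z1: Z_in = Z1 || (Z2 + Z3) = 2364 + j612.1 Ω = 2441∠14.5° Ω.
Step 5 — Source phasor: V = 10.8∠-168.5° V = -10.58 - j2.153 V.
Step 6 — Current: I = V / Z = -0.004417 + j0.0002329 A = 0.004424∠177.0° A.
Step 7 — Complex power: S = V·I* = 0.04625 + j0.01198 VA.
Step 8 — Real power: P = Re(S) = 0.04625 W.
Step 9 — Reactive power: Q = Im(S) = 0.01198 VAR.
Step 10 — Apparent power: |S| = 0.04777 VA.
Step 11 — Power factor: PF = P/|S| = 0.9681 (lagging).

(a) P = 0.04625 W  (b) Q = 0.01198 VAR  (c) S = 0.04777 VA  (d) PF = 0.9681 (lagging)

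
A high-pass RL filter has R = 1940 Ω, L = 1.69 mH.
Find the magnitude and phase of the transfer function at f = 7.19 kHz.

Step 1 — Angular frequency: ω = 2π·7190 = 4.518e+04 rad/s.
Step 2 — Transfer function: H(jω) = jωL/(R + jωL).
Step 3 — Numerator jωL = j·76.35; denominator R + jωL = 1940 + j76.35.
Step 4 — H = 0.001546 + j0.03929.
Step 5 — Magnitude: |H| = 0.03932 (-28.1 dB); phase: φ = 87.7°.

|H| = 0.03932 (-28.1 dB), φ = 87.7°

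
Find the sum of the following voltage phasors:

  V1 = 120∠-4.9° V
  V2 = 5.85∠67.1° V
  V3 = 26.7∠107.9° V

Step 1 — Convert each phasor to rectangular form:
  V1 = 120·(cos(-4.9°) + j·sin(-4.9°)) = 119.6 - j10.25 V
  V2 = 5.85·(cos(67.1°) + j·sin(67.1°)) = 2.276 + j5.389 V
  V3 = 26.7·(cos(107.9°) + j·sin(107.9°)) = -8.206 + j25.41 V
Step 2 — Sum components: V_total = 113.6 + j20.55 V.
Step 3 — Convert to polar: |V_total| = 115.5 V, ∠V_total = 10.2°.

V_total = 115.5∠10.2° V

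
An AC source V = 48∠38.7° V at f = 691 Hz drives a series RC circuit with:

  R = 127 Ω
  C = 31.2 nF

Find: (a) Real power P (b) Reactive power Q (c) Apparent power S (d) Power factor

Step 1 — Angular frequency: ω = 2π·f = 2π·691 = 4342 rad/s.
Step 2 — Component impedances:
  R: Z = R = 127 Ω
  C: Z = 1/(jωC) = -j/(ω·C) = 0 - j7382 Ω
Step 3 — Series combination: Z_total = R + C = 127 - j7382 Ω = 7383∠-89.0° Ω.
Step 4 — Source phasor: V = 48∠38.7° V = 37.46 + j30.01 V.
Step 5 — Current: I = V / Z = -0.003977 + j0.005143 A = 0.006501∠127.7° A.
Step 6 — Complex power: S = V·I* = 0.005368 - j0.312 VA.
Step 7 — Real power: P = Re(S) = 0.005368 W.
Step 8 — Reactive power: Q = Im(S) = -0.312 VAR.
Step 9 — Apparent power: |S| = 0.3121 VA.
Step 10 — Power factor: PF = P/|S| = 0.0172 (leading).

(a) P = 0.005368 W  (b) Q = -0.312 VAR  (c) S = 0.3121 VA  (d) PF = 0.0172 (leading)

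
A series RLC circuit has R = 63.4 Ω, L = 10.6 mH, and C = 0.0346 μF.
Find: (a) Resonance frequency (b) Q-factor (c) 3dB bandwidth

Step 1 — Resonance condition Im(Z)=0 gives ω₀ = 1/√(LC).
Step 2 — ω₀ = 1/√(0.0106·3.46e-08) = 5.222e+04 rad/s.
Step 3 — f₀ = ω₀/(2π) = 8311 Hz.
Step 4 — Series Q: Q = ω₀L/R = 5.222e+04·0.0106/63.4 = 8.73.
Step 5 — 3dB bandwidth: Δω = ω₀/Q = 5981 rad/s; BW = Δω/(2π) = 951.9 Hz.

(a) f₀ = 8311 Hz  (b) Q = 8.73  (c) BW = 951.9 Hz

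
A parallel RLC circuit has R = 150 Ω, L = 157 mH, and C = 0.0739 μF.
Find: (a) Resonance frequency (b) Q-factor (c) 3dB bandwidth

Step 1 — Resonance: ω₀ = 1/√(LC) = 1/√(0.157·7.39e-08) = 9284 rad/s.
Step 2 — f₀ = ω₀/(2π) = 1478 Hz.
Step 3 — Parallel Q: Q = R/(ω₀L) = 150/(9284·0.157) = 0.1029.
Step 4 — Bandwidth: Δω = ω₀/Q = 9.021e+04 rad/s; BW = Δω/(2π) = 1.436e+04 Hz.

(a) f₀ = 1478 Hz  (b) Q = 0.1029  (c) BW = 1.436e+04 Hz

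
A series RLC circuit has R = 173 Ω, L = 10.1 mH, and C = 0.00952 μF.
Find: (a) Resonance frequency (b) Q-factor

Step 1 — Resonance condition Im(Z)=0 gives ω₀ = 1/√(LC).
Step 2 — ω₀ = 1/√(0.0101·9.52e-09) = 1.02e+05 rad/s.
Step 3 — f₀ = ω₀/(2π) = 1.623e+04 Hz.
Step 4 — Series Q: Q = ω₀L/R = 1.02e+05·0.0101/173 = 5.954.

(a) f₀ = 1.623e+04 Hz  (b) Q = 5.954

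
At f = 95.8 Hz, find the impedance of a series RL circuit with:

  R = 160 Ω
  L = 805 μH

Step 1 — Angular frequency: ω = 2π·f = 2π·95.8 = 601.9 rad/s.
Step 2 — Component impedances:
  R: Z = R = 160 Ω
  L: Z = jωL = j·601.9·0.000805 = 0 + j0.4846 Ω
Step 3 — Series combination: Z_total = R + L = 160 + j0.4846 Ω = 160∠0.2° Ω.

Z = 160 + j0.4846 Ω = 160∠0.2° Ω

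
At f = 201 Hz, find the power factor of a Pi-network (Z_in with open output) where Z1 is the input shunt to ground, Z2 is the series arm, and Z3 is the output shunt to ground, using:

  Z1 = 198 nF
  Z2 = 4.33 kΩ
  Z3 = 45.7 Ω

Step 1 — Angular frequency: ω = 2π·f = 2π·201 = 1263 rad/s.
Step 2 — Component impedances:
  Z1: Z = 1/(jωC) = -j/(ω·C) = 0 - j3999 Ω
  Z2: Z = R = 4330 Ω
  Z3: Z = R = 45.7 Ω
Step 3 — With open output, the series arm Z2 and the output shunt Z3 appear in series to ground: Z2 + Z3 = 4376 Ω.
Step 4 — Parallel with input shunt Z1: Z_in = Z1 || (Z2 + Z3) = 1991 - j2179 Ω = 2952∠-47.6° Ω.
Step 5 — Power factor: PF = cos(φ) = Re(Z)/|Z| = 1991.5/2952 = 0.6746.
Step 6 — Type: Im(Z) = -2179 ⇒ leading (phase φ = -47.6°).

PF = 0.6746 (leading, φ = -47.6°)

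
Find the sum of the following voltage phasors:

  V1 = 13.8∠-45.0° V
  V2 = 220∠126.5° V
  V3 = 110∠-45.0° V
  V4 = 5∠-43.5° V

Step 1 — Convert each phasor to rectangular form:
  V1 = 13.8·(cos(-45.0°) + j·sin(-45.0°)) = 9.758 - j9.758 V
  V2 = 220·(cos(126.5°) + j·sin(126.5°)) = -130.9 + j176.8 V
  V3 = 110·(cos(-45.0°) + j·sin(-45.0°)) = 77.78 - j77.78 V
  V4 = 5·(cos(-43.5°) + j·sin(-43.5°)) = 3.627 - j3.442 V
Step 2 — Sum components: V_total = -39.69 + j85.87 V.
Step 3 — Convert to polar: |V_total| = 94.6 V, ∠V_total = 114.8°.

V_total = 94.6∠114.8° V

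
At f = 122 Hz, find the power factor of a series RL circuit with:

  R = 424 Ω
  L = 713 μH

Step 1 — Angular frequency: ω = 2π·f = 2π·122 = 766.5 rad/s.
Step 2 — Component impedances:
  R: Z = R = 424 Ω
  L: Z = jωL = j·766.5·0.000713 = 0 + j0.5465 Ω
Step 3 — Series combination: Z_total = R + L = 424 + j0.5465 Ω = 424∠0.1° Ω.
Step 4 — Power factor: PF = cos(φ) = Re(Z)/|Z| = 424/424 = 1.
Step 5 — Type: Im(Z) = 0.5465 ⇒ lagging (phase φ = 0.1°).

PF = 1 (lagging, φ = 0.1°)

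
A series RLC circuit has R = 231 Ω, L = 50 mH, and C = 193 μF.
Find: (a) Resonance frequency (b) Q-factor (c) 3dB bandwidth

Step 1 — Resonance: ω₀ = 1/√(LC) = 1/√(0.05·0.000193) = 321.9 rad/s.
Step 2 — f₀ = ω₀/(2π) = 51.23 Hz.
Step 3 — Series Q: Q = ω₀L/R = 321.9·0.05/231 = 0.06968.
Step 4 — Bandwidth: Δω = ω₀/Q = 4620 rad/s; BW = Δω/(2π) = 735.3 Hz.

(a) f₀ = 51.23 Hz  (b) Q = 0.06968  (c) BW = 735.3 Hz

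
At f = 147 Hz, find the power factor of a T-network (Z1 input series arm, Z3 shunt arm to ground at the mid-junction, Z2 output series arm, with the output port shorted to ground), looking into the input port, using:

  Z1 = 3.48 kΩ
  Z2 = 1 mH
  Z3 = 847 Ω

Step 1 — Angular frequency: ω = 2π·f = 2π·147 = 923.6 rad/s.
Step 2 — Component impedances:
  Z1: Z = R = 3480 Ω
  Z2: Z = jωL = j·923.6·0.001 = 0 + j0.9236 Ω
  Z3: Z = R = 847 Ω
Step 3 — With the output port shorted to ground, the output series arm Z2 runs from the junction to ground; the shunt arm Z3 also runs from the junction to ground. They appear in parallel: Z3 || Z2 = 0.001007 + j0.9236 Ω.
Step 4 — Series with input arm Z1: Z_in = Z1 + (Z3 || Z2) = 3480 + j0.9236 Ω = 3480∠0.0° Ω.
Step 5 — Power factor: PF = cos(φ) = Re(Z)/|Z| = 3480/3480 = 1.
Step 6 — Type: Im(Z) = 0.9236 ⇒ lagging (phase φ = 0.0°).

PF = 1 (lagging, φ = 0.0°)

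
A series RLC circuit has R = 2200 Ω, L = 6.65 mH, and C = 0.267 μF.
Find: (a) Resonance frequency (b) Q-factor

Step 1 — Resonance condition Im(Z)=0 gives ω₀ = 1/√(LC).
Step 2 — ω₀ = 1/√(0.00665·2.67e-07) = 2.373e+04 rad/s.
Step 3 — f₀ = ω₀/(2π) = 3777 Hz.
Step 4 — Series Q: Q = ω₀L/R = 2.373e+04·0.00665/2200 = 0.07174.

(a) f₀ = 3777 Hz  (b) Q = 0.07174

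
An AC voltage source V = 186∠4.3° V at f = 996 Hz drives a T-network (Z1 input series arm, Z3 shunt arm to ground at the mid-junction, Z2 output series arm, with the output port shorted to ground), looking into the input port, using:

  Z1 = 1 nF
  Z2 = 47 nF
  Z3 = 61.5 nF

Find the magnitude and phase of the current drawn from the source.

Step 1 — Angular frequency: ω = 2π·f = 2π·996 = 6258 rad/s.
Step 2 — Component impedances:
  Z1: Z = 1/(jωC) = -j/(ω·C) = 0 - j1.598e+05 Ω
  Z2: Z = 1/(jωC) = -j/(ω·C) = 0 - j3400 Ω
  Z3: Z = 1/(jωC) = -j/(ω·C) = 0 - j2598 Ω
Step 3 — With the output port shorted to ground, the output series arm Z2 runs from the junction to ground; the shunt arm Z3 also runs from the junction to ground. They appear in parallel: Z3 || Z2 = 0 - j1473 Ω.
Step 4 — Series with input arm Z1: Z_in = Z1 + (Z3 || Z2) = 0 - j1.613e+05 Ω = 1.613e+05∠-90.0° Ω.
Step 5 — Source phasor: V = 186∠4.3° V = 185.5 + j13.95 V.
Step 6 — Ohm's law: I = V / Z_total = (185.5 + j13.95) / (0 - j1.613e+05) = -8.648e-05 + j0.00115 A.
Step 7 — Convert to polar: |I| = 0.001153 A, ∠I = 94.3°.

I = 0.001153∠94.3° A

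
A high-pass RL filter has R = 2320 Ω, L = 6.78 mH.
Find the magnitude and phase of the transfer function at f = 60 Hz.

Step 1 — Angular frequency: ω = 2π·60 = 377 rad/s.
Step 2 — Transfer function: H(jω) = jωL/(R + jωL).
Step 3 — Numerator jωL = j·2.556; denominator R + jωL = 2320 + j2.556.
Step 4 — H = 1.214e-06 + j0.001102.
Step 5 — Magnitude: |H| = 0.001102 (-59.2 dB); phase: φ = 89.9°.

|H| = 0.001102 (-59.2 dB), φ = 89.9°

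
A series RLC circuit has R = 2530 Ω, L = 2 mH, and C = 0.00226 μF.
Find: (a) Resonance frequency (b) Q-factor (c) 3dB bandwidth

Step 1 — Resonance condition Im(Z)=0 gives ω₀ = 1/√(LC).
Step 2 — ω₀ = 1/√(0.002·2.26e-09) = 4.704e+05 rad/s.
Step 3 — f₀ = ω₀/(2π) = 7.486e+04 Hz.
Step 4 — Series Q: Q = ω₀L/R = 4.704e+05·0.002/2530 = 0.3718.
Step 5 — 3dB bandwidth: Δω = ω₀/Q = 1.265e+06 rad/s; BW = Δω/(2π) = 2.013e+05 Hz.

(a) f₀ = 7.486e+04 Hz  (b) Q = 0.3718  (c) BW = 2.013e+05 Hz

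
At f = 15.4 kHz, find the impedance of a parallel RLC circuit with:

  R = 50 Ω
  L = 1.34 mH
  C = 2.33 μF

Step 1 — Angular frequency: ω = 2π·f = 2π·1.54e+04 = 9.676e+04 rad/s.
Step 2 — Component impedances:
  R: Z = R = 50 Ω
  L: Z = jωL = j·9.676e+04·0.00134 = 0 + j129.7 Ω
  C: Z = 1/(jωC) = -j/(ω·C) = 0 - j4.436 Ω
Step 3 — Parallel combination: 1/Z_total = 1/R + 1/L + 1/C; Z_total = 0.4183 - j4.554 Ω = 4.573∠-84.8° Ω.

Z = 0.4183 - j4.554 Ω = 4.573∠-84.8° Ω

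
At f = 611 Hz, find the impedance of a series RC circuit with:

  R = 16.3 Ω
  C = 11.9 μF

Step 1 — Angular frequency: ω = 2π·f = 2π·611 = 3839 rad/s.
Step 2 — Component impedances:
  R: Z = R = 16.3 Ω
  C: Z = 1/(jωC) = -j/(ω·C) = 0 - j21.89 Ω
Step 3 — Series combination: Z_total = R + C = 16.3 - j21.89 Ω = 27.29∠-53.3° Ω.

Z = 16.3 - j21.89 Ω = 27.29∠-53.3° Ω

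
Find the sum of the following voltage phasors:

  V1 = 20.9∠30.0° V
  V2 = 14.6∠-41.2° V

Step 1 — Convert each phasor to rectangular form:
  V1 = 20.9·(cos(30.0°) + j·sin(30.0°)) = 18.1 + j10.45 V
  V2 = 14.6·(cos(-41.2°) + j·sin(-41.2°)) = 10.99 - j9.617 V
Step 2 — Sum components: V_total = 29.09 + j0.8331 V.
Step 3 — Convert to polar: |V_total| = 29.1 V, ∠V_total = 1.6°.

V_total = 29.1∠1.6° V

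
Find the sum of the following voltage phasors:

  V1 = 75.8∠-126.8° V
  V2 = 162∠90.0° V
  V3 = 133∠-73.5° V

Step 1 — Convert each phasor to rectangular form:
  V1 = 75.8·(cos(-126.8°) + j·sin(-126.8°)) = -45.41 - j60.7 V
  V2 = 162·(cos(90.0°) + j·sin(90.0°)) = 0 + j162 V
  V3 = 133·(cos(-73.5°) + j·sin(-73.5°)) = 37.77 - j127.5 V
Step 2 — Sum components: V_total = -7.632 - j26.22 V.
Step 3 — Convert to polar: |V_total| = 27.31 V, ∠V_total = -106.2°.

V_total = 27.31∠-106.2° V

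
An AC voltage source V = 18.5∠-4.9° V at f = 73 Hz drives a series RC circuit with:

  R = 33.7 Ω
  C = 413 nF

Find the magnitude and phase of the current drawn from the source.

Step 1 — Angular frequency: ω = 2π·f = 2π·73 = 458.7 rad/s.
Step 2 — Component impedances:
  R: Z = R = 33.7 Ω
  C: Z = 1/(jωC) = -j/(ω·C) = 0 - j5279 Ω
Step 3 — Series combination: Z_total = R + C = 33.7 - j5279 Ω = 5279∠-89.6° Ω.
Step 4 — Source phasor: V = 18.5∠-4.9° V = 18.43 - j1.58 V.
Step 5 — Ohm's law: I = V / Z_total = (18.43 - j1.58) / (33.7 - j5279) = 0.0003216 + j0.00349 A.
Step 6 — Convert to polar: |I| = 0.003504 A, ∠I = 84.7°.

I = 0.003504∠84.7° A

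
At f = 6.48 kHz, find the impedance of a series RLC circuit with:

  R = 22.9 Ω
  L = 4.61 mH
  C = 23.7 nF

Step 1 — Angular frequency: ω = 2π·f = 2π·6480 = 4.072e+04 rad/s.
Step 2 — Component impedances:
  R: Z = R = 22.9 Ω
  L: Z = jωL = j·4.072e+04·0.00461 = 0 + j187.7 Ω
  C: Z = 1/(jωC) = -j/(ω·C) = 0 - j1036 Ω
Step 3 — Series combination: Z_total = R + L + C = 22.9 - j848.6 Ω = 848.9∠-88.5° Ω.

Z = 22.9 - j848.6 Ω = 848.9∠-88.5° Ω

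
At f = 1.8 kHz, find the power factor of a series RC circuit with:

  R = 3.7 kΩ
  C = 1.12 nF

Step 1 — Angular frequency: ω = 2π·f = 2π·1800 = 1.131e+04 rad/s.
Step 2 — Component impedances:
  R: Z = R = 3700 Ω
  C: Z = 1/(jωC) = -j/(ω·C) = 0 - j7.895e+04 Ω
Step 3 — Series combination: Z_total = R + C = 3700 - j7.895e+04 Ω = 7.903e+04∠-87.3° Ω.
Step 4 — Power factor: PF = cos(φ) = Re(Z)/|Z| = 3700/7.903e+04 = 0.04682.
Step 5 — Type: Im(Z) = -7.895e+04 ⇒ leading (phase φ = -87.3°).

PF = 0.04682 (leading, φ = -87.3°)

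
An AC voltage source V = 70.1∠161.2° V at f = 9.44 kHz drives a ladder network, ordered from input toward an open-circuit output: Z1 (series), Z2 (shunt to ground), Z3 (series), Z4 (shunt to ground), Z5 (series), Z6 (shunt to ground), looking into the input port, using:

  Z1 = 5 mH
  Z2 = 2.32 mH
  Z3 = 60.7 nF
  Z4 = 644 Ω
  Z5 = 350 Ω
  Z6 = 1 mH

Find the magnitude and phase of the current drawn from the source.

Step 1 — Angular frequency: ω = 2π·f = 2π·9440 = 5.931e+04 rad/s.
Step 2 — Component impedances:
  Z1: Z = jωL = j·5.931e+04·0.005 = 0 + j296.6 Ω
  Z2: Z = jωL = j·5.931e+04·0.00232 = 0 + j137.6 Ω
  Z3: Z = 1/(jωC) = -j/(ω·C) = 0 - j277.8 Ω
  Z4: Z = R = 644 Ω
  Z5: Z = R = 350 Ω
  Z6: Z = jωL = j·5.931e+04·0.001 = 0 + j59.31 Ω
Step 3 — Ladder network (open output): work backward from the far end, alternating series and parallel combinations. Z_in = 66.09 + j467.6 Ω = 472.2∠82.0° Ω.
Step 4 — Source phasor: V = 70.1∠161.2° V = -66.36 + j22.59 V.
Step 5 — Ohm's law: I = V / Z_total = (-66.36 + j22.59) / (66.09 + j467.6) = 0.0277 + j0.1458 A.
Step 6 — Convert to polar: |I| = 0.1484 A, ∠I = 79.2°.

I = 0.1484∠79.2° A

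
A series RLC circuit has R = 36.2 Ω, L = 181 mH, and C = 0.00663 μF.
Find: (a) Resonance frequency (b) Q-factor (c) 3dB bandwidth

Step 1 — Resonance: ω₀ = 1/√(LC) = 1/√(0.181·6.63e-09) = 2.887e+04 rad/s.
Step 2 — f₀ = ω₀/(2π) = 4594 Hz.
Step 3 — Series Q: Q = ω₀L/R = 2.887e+04·0.181/36.2 = 144.3.
Step 4 — Bandwidth: Δω = ω₀/Q = 200 rad/s; BW = Δω/(2π) = 31.83 Hz.

(a) f₀ = 4594 Hz  (b) Q = 144.3  (c) BW = 31.83 Hz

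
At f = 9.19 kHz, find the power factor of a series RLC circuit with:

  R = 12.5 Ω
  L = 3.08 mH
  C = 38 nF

Step 1 — Angular frequency: ω = 2π·f = 2π·9190 = 5.774e+04 rad/s.
Step 2 — Component impedances:
  R: Z = R = 12.5 Ω
  L: Z = jωL = j·5.774e+04·0.00308 = 0 + j177.8 Ω
  C: Z = 1/(jωC) = -j/(ω·C) = 0 - j455.7 Ω
Step 3 — Series combination: Z_total = R + L + C = 12.5 - j277.9 Ω = 278.2∠-87.4° Ω.
Step 4 — Power factor: PF = cos(φ) = Re(Z)/|Z| = 12.5/278.178 = 0.04494.
Step 5 — Type: Im(Z) = -277.9 ⇒ leading (phase φ = -87.4°).

PF = 0.04494 (leading, φ = -87.4°)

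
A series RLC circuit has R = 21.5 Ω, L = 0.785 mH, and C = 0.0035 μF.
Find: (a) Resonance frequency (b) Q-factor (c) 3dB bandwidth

Step 1 — Resonance: ω₀ = 1/√(LC) = 1/√(0.000785·3.5e-09) = 6.033e+05 rad/s.
Step 2 — f₀ = ω₀/(2π) = 9.602e+04 Hz.
Step 3 — Series Q: Q = ω₀L/R = 6.033e+05·0.000785/21.5 = 22.03.
Step 4 — Bandwidth: Δω = ω₀/Q = 2.739e+04 rad/s; BW = Δω/(2π) = 4359 Hz.

(a) f₀ = 9.602e+04 Hz  (b) Q = 22.03  (c) BW = 4359 Hz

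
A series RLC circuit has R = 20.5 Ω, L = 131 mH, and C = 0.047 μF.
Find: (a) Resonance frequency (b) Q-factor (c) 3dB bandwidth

Step 1 — Resonance: ω₀ = 1/√(LC) = 1/√(0.131·4.7e-08) = 1.274e+04 rad/s.
Step 2 — f₀ = ω₀/(2π) = 2028 Hz.
Step 3 — Series Q: Q = ω₀L/R = 1.274e+04·0.131/20.5 = 81.44.
Step 4 — Bandwidth: Δω = ω₀/Q = 156.5 rad/s; BW = Δω/(2π) = 24.91 Hz.

(a) f₀ = 2028 Hz  (b) Q = 81.44  (c) BW = 24.91 Hz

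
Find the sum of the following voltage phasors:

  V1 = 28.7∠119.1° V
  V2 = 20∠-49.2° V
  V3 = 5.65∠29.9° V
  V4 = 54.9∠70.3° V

Step 1 — Convert each phasor to rectangular form:
  V1 = 28.7·(cos(119.1°) + j·sin(119.1°)) = -13.96 + j25.08 V
  V2 = 20·(cos(-49.2°) + j·sin(-49.2°)) = 13.07 - j15.14 V
  V3 = 5.65·(cos(29.9°) + j·sin(29.9°)) = 4.898 + j2.816 V
  V4 = 54.9·(cos(70.3°) + j·sin(70.3°)) = 18.51 + j51.69 V
Step 2 — Sum components: V_total = 22.52 + j64.44 V.
Step 3 — Convert to polar: |V_total| = 68.26 V, ∠V_total = 70.7°.

V_total = 68.26∠70.7° V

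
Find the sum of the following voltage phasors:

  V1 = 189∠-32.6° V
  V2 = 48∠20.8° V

Step 1 — Convert each phasor to rectangular form:
  V1 = 189·(cos(-32.6°) + j·sin(-32.6°)) = 159.2 - j101.8 V
  V2 = 48·(cos(20.8°) + j·sin(20.8°)) = 44.87 + j17.05 V
Step 2 — Sum components: V_total = 204.1 - j84.78 V.
Step 3 — Convert to polar: |V_total| = 221 V, ∠V_total = -22.6°.

V_total = 221∠-22.6° V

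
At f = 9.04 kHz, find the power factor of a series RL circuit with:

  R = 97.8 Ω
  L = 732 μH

Step 1 — Angular frequency: ω = 2π·f = 2π·9040 = 5.68e+04 rad/s.
Step 2 — Component impedances:
  R: Z = R = 97.8 Ω
  L: Z = jωL = j·5.68e+04·0.000732 = 0 + j41.58 Ω
Step 3 — Series combination: Z_total = R + L = 97.8 + j41.58 Ω = 106.3∠23.0° Ω.
Step 4 — Power factor: PF = cos(φ) = Re(Z)/|Z| = 97.8/106.27 = 0.9203.
Step 5 — Type: Im(Z) = 41.58 ⇒ lagging (phase φ = 23.0°).

PF = 0.9203 (lagging, φ = 23.0°)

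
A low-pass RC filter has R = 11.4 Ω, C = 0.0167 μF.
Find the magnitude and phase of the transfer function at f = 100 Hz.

Step 1 — Angular frequency: ω = 2π·100 = 628.3 rad/s.
Step 2 — Transfer function: H(jω) = 1/(1 + jωRC).
Step 3 — Denominator: 1 + jωRC = 1 + j·628.3·11.4·1.67e-08 = 1 + j0.0001196.
Step 4 — H = 1 - j0.0001196.
Step 5 — Magnitude: |H| = 1 (-0.0 dB); phase: φ = -0.0°.

|H| = 1 (-0.0 dB), φ = -0.0°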